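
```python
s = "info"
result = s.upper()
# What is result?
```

Trace:
`s = "info"` → s = 'info'
`result = s.upper()` → result = 'INFO'
So result = 'INFO'

Answer: 'INFO'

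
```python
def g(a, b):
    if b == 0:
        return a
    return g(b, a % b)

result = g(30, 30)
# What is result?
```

g(30, 30) -> g(30, 0) -> 30

Answer: 30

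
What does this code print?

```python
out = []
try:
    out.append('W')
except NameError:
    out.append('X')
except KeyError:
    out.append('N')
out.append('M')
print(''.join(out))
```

Execution trace: 'W' (try body, no exception) → 'M' (after the try/except). Output: WM

Answer: WM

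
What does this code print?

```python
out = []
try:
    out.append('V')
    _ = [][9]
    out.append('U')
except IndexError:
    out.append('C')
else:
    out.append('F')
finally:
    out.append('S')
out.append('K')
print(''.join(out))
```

Execution trace: 'V' (try body) → 'C' (except IndexError) → 'S' (finally) → 'K' (after the try/except). Output: VCSK

Answer: VCSK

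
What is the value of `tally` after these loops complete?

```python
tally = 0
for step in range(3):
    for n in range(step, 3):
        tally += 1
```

Upper triangle: 3 + 2 + ... + 1
`tally` takes the values: 0 → 1 → 2 → 3 → 4 → 5 → 6

Answer: 6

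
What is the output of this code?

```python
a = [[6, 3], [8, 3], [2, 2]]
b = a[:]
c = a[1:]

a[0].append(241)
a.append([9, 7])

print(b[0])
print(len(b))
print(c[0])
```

Key concept: slice with nested mutation.
Step by step:
`a = [[6, 3], [8, 3], [2, 2]]` → a = [[6, 3], [8, 3], [2, 2]]
`b = a[:]` → b = [[6, 3], [8, 3], [2, 2]]
`c = a[1:]` → c = [[8, 3], [2, 2]]
`a[0].append(241)` → a = [[6, 3, 241], [8, 3], [2, 2]]; b = [[6, 3, 241], [8, 3], [2, 2]]
`a.append([9, 7])` → a = [[6, 3, 241], [8, 3], [2, 2], [9, 7]]
`print(b[0])` → prints [6, 3, 241]
`print(len(b))` → prints 3
`print(c[0])` → prints [8, 3]

Answer:
[6, 3, 241]
3
[8, 3]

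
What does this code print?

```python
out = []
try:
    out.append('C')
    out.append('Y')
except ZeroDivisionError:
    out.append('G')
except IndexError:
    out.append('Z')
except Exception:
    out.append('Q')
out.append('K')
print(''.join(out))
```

Execution trace: 'C' (try body) → 'Y' (try body, no exception) → 'K' (after the try/except). Output: CYK

Answer: CYK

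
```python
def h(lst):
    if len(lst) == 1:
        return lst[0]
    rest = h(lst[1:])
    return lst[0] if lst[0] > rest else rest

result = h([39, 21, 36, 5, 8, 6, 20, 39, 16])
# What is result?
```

Recursive max over [39, 21, 36, 5, 8, 6, 20, 39, 16] = 39

Answer: 39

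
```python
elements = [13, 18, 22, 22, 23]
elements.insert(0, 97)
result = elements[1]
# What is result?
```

Trace:
`elements = [13, 18, 22, 22, 23]` → elements = [13, 18, 22, 22, 23]
`elements.insert(0, 97)` → elements = [97, 13, 18, 22, 22, 23]
`result = elements[1]` → result = 13
So result = 13

Answer: 13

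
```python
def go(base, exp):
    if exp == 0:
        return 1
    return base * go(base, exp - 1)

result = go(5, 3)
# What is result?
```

go(5, 3) = 5 * 5 * 5 = 125

Answer: 125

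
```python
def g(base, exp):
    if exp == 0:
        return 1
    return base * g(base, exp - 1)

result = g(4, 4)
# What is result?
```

g(4, 4) = 4 * 4 * 4 * 4 = 256

Answer: 256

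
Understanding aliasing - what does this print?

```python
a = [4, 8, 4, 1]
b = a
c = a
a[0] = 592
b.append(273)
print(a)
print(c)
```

Key concept: multiple aliases.
Step by step:
`a = [4, 8, 4, 1]` → a = [4, 8, 4, 1]
`b = a` → b = [4, 8, 4, 1] (same object as a)
`c = a` → c = [4, 8, 4, 1] (same object as a, b)
`a[0] = 592` → a = [592, 8, 4, 1] (same object as b, c); b = [592, 8, 4, 1] (same object as a, c); c = [592, 8, 4, 1] (same object as a, b)
`b.append(273)` → a = [592, 8, 4, 1, 273] (same object as b, c); b = [592, 8, 4, 1, 273] (same object as a, c); c = [592, 8, 4, 1, 273] (same object as a, b)
`print(a)` → prints [592, 8, 4, 1, 273]
`print(c)` → prints [592, 8, 4, 1, 273]

Answer:
[592, 8, 4, 1, 273]
[592, 8, 4, 1, 273]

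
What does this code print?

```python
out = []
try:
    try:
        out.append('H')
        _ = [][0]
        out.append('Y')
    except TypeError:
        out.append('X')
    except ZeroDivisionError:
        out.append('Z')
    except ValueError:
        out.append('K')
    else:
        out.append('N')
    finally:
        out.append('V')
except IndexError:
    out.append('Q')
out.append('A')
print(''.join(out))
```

Execution trace: 'H' (try body) → 'V' (finally) → 'Q' (outer except IndexError) → 'A' (after the try/except). Output: HVQA

Answer: HVQA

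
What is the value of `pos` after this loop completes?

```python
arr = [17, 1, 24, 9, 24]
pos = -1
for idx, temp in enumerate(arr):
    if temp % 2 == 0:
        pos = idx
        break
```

First even number index in [17, 1, 24, 9, 24]
`pos` takes the values: -1 → 2

Answer: 2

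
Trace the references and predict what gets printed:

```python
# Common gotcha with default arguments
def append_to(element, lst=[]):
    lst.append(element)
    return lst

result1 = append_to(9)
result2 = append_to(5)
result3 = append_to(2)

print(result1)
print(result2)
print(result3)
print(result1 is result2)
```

Key concept: mutable default argument gotcha.
Step by step:
`result1 = append_to(9)` → result1 = [9]
`result2 = append_to(5)` → result1 = [9, 5] (same object as result2); result2 = [9, 5] (same object as result1)
`result3 = append_to(2)` → result1 = [9, 5, 2] (same object as result2, result3); result2 = [9, 5, 2] (same object as result1, result3); result3 = [9, 5, 2] (same object as result1, result2)
`print(result1)` → prints [9, 5, 2]
`print(result2)` → prints [9, 5, 2]
`print(result3)` → prints [9, 5, 2]
`print(result1 is result2)` → prints True

Answer:
[9, 5, 2]
[9, 5, 2]
[9, 5, 2]
True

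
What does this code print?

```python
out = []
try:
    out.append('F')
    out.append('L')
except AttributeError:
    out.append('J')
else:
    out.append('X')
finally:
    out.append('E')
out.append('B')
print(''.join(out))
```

Execution trace: 'F' (try body) → 'L' (try body, no exception) → 'X' (else) → 'E' (finally) → 'B' (after the try/except). Output: FLXEB

Answer: FLXEB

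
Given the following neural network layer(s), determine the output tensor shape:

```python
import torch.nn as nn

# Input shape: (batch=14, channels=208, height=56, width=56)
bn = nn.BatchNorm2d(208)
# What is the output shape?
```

Input: (14, 208, 56, 56) -> Output: (14, 208, 56, 56)

Answer: (14, 208, 56, 56)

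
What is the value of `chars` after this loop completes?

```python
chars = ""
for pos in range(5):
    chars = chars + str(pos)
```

Concatenate digits 0 to 4
`chars` takes the values: "" → "0" → "01" → "012" → "0123" → "01234"

Answer: "01234"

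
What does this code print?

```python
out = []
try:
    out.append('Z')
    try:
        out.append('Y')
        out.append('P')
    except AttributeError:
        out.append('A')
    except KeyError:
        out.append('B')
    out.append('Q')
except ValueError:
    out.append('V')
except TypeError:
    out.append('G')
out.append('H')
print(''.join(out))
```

Execution trace: 'Z' (try body) → 'Y' (inner try body) → 'P' (inner try body, no exception) → 'Q' (try body, no exception) → 'H' (after the try/except). Output: ZYPQH

Answer: ZYPQH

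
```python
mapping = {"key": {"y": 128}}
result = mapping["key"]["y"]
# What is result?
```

Trace:
`mapping = {"key": {"y": 128}}` → mapping = {'key': {'y': 128}}
`result = mapping["key"]["y"]` → result = 128
So result = 128

Answer: 128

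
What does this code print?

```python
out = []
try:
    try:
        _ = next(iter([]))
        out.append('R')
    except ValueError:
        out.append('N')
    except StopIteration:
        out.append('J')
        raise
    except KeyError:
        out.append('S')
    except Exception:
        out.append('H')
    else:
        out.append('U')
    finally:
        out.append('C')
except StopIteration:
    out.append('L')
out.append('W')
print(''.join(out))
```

Execution trace: 'J' (inner except StopIteration) → 'C' (inner finally) → 'L' (outer except StopIteration) → 'W' (after the try/except). Output: JCLW

Answer: JCLW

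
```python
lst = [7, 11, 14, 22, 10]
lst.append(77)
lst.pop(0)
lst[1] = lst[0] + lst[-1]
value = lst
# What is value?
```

Trace:
`lst = [7, 11, 14, 22, 10]` → lst = [7, 11, 14, 22, 10]
`lst.append(77)` → lst = [7, 11, 14, 22, 10, 77]
`lst.pop(0)` → lst = [11, 14, 22, 10, 77]
`lst[1] = lst[0] + lst[-1]` → lst = [11, 88, 22, 10, 77]
`value = lst` → value = [11, 88, 22, 10, 77]
So value = [11, 88, 22, 10, 77]

Answer: [11, 88, 22, 10, 77]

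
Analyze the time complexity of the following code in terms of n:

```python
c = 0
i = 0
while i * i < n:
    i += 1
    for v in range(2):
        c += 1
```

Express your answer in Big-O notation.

Each loop level contributes: √n × 1. Multiplying the contributions gives O(√n).

Answer: O(√n)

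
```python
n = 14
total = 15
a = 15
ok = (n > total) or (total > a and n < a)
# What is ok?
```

Trace:
`n = 14` → n = 14
`total = 15` → total = 15
`a = 15` → a = 15
`ok = (n > total) or (total > a and n < a)` → ok = False
So ok = False

Answer: False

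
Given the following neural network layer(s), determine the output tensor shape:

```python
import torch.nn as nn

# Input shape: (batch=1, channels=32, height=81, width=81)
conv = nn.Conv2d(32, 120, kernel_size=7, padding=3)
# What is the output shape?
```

Input: (1, 32, 81, 81) -> Output: (1, 120, 81, 81)

Answer: (1, 120, 81, 81)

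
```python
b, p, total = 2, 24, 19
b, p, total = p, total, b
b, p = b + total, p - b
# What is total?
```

Trace:
`b, p, total = 2, 24, 19` → b = 2; p = 24; total = 19
`b, p, total = p, total, b` → b = 24; p = 19; total = 2
`b, p = b + total, p - b` → b = 26; p = -5
So total = 2

Answer: 2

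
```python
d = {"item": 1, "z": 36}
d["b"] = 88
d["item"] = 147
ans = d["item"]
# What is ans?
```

Trace:
`d = {"item": 1, "z": 36}` → d = {'item': 1, 'z': 36}
`d["b"] = 88` → d = {'item': 1, 'z': 36, 'b': 88}
`d["item"] = 147` → d = {'item': 147, 'z': 36, 'b': 88}
`ans = d["item"]` → ans = 147
So ans = 147

Answer: 147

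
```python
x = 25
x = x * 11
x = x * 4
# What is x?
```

Trace:
`x = 25` → x = 25
`x = x * 11` → x = 275
`x = x * 4` → x = 1100
So x = 1100

Answer: 1100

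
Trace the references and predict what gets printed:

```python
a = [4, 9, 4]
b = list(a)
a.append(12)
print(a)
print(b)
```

Key concept: list() constructor creates copy.
Step by step:
`a = [4, 9, 4]` → a = [4, 9, 4]
`b = list(a)` → b = [4, 9, 4]
`a.append(12)` → a = [4, 9, 4, 12]
`print(a)` → prints [4, 9, 4, 12]
`print(b)` → prints [4, 9, 4]

Answer:
[4, 9, 4, 12]
[4, 9, 4]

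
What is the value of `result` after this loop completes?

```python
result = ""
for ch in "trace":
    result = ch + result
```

Reverse 'trace'
`result` takes the values: "" → "t" → "rt" → "art" → "cart" → "ecart"

Answer: "ecart"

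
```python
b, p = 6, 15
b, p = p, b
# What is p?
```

Trace:
`b, p = 6, 15` → b = 6; p = 15
`b, p = p, b` → b = 15; p = 6
So p = 6

Answer: 6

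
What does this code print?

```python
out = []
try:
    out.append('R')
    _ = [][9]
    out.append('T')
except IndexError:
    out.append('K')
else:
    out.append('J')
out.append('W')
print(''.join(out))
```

Execution trace: 'R' (try body) → 'K' (except IndexError) → 'W' (after the try/except). Output: RKW

Answer: RKW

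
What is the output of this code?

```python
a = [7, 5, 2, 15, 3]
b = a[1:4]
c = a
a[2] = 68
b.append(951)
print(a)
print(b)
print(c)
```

Key concept: slice vs alias.
Step by step:
`a = [7, 5, 2, 15, 3]` → a = [7, 5, 2, 15, 3]
`b = a[1:4]` → b = [5, 2, 15]
`c = a` → c = [7, 5, 2, 15, 3] (same object as a)
`a[2] = 68` → a = [7, 5, 68, 15, 3] (same object as c); c = [7, 5, 68, 15, 3] (same object as a)
`b.append(951)` → b = [5, 2, 15, 951]
`print(a)` → prints [7, 5, 68, 15, 3]
`print(b)` → prints [5, 2, 15, 951]
`print(c)` → prints [7, 5, 68, 15, 3]

Answer:
[7, 5, 68, 15, 3]
[5, 2, 15, 951]
[7, 5, 68, 15, 3]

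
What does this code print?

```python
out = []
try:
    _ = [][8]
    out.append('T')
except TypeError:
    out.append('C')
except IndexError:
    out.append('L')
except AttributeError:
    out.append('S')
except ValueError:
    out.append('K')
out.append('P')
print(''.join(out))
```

Execution trace: 'L' (except IndexError) → 'P' (after the try/except). Output: LP

Answer: LP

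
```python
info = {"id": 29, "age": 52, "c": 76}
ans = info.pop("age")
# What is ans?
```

Trace:
`info = {"id": 29, "age": 52, "c": 76}` → info = {'id': 29, 'age': 52, 'c': 76}
`ans = info.pop("age")` → info = {'id': 29, 'c': 76}; ans = 52
So ans = 52

Answer: 52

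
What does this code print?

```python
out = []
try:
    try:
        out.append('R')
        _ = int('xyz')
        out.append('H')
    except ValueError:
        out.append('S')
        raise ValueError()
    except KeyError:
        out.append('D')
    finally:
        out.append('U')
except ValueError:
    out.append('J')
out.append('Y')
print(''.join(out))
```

Execution trace: 'R' (inner try body) → 'S' (inner except ValueError) → 'U' (inner finally) → 'J' (outer except ValueError) → 'Y' (after the try/except). Output: RSUJY

Answer: RSUJY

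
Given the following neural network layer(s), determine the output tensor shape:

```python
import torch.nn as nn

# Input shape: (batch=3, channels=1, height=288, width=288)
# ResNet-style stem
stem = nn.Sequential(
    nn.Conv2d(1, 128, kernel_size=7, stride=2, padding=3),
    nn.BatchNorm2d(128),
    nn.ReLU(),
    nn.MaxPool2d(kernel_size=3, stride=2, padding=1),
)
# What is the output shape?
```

Input: (3, 1, 288, 288) -> after Conv2d 7x7 stride=2: (3, 128, 144, 144) -> Output: (3, 128, 72, 72)

Answer: (3, 128, 72, 72)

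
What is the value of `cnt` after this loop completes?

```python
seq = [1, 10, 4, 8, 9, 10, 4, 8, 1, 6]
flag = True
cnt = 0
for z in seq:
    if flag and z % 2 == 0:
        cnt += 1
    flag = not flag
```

Count even values at even positions
`cnt` takes the values: 0 → 1 → 2

Answer: 2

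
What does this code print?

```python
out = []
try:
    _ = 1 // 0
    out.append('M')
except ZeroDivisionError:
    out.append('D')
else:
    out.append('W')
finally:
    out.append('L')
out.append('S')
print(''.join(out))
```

Execution trace: 'D' (except ZeroDivisionError) → 'L' (finally) → 'S' (after the try/except). Output: DLS

Answer: DLS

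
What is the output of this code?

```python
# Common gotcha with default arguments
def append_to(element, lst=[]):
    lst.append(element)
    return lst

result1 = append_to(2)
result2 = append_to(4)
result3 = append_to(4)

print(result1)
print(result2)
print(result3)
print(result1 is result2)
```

Key concept: mutable default argument gotcha.
Step by step:
`result1 = append_to(2)` → result1 = [2]
`result2 = append_to(4)` → result1 = [2, 4] (same object as result2); result2 = [2, 4] (same object as result1)
`result3 = append_to(4)` → result1 = [2, 4, 4] (same object as result2, result3); result2 = [2, 4, 4] (same object as result1, result3); result3 = [2, 4, 4] (same object as result1, result2)
`print(result1)` → prints [2, 4, 4]
`print(result2)` → prints [2, 4, 4]
`print(result3)` → prints [2, 4, 4]
`print(result1 is result2)` → prints True

Answer:
[2, 4, 4]
[2, 4, 4]
[2, 4, 4]
True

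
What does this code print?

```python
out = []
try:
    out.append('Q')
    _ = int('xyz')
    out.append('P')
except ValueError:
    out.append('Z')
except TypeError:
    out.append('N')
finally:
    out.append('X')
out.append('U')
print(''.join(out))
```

Execution trace: 'Q' (try body) → 'Z' (except ValueError) → 'X' (finally) → 'U' (after the try/except). Output: QZXU

Answer: QZXU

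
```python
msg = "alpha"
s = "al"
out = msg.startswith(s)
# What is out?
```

Trace:
`msg = "alpha"` → msg = 'alpha'
`s = "al"` → s = 'al'
`out = msg.startswith(s)` → out = True
So out = True

Answer: True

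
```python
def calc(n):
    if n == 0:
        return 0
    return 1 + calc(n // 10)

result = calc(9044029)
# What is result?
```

Count of digits of 9044029: 7

Answer: 7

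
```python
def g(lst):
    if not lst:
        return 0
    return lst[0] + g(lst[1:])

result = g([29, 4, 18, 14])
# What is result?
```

29 + 4 + 18 + 14 + 0 = 65

Answer: 65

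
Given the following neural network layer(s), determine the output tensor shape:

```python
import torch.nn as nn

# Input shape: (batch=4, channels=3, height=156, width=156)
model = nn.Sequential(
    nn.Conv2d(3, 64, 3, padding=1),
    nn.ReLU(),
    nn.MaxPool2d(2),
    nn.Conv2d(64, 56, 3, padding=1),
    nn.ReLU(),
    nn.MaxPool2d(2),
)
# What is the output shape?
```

Input: (4, 3, 156, 156) -> after first Conv2d: (4, 64, 156, 156) -> after first MaxPool2d: (4, 64, 78, 78) -> after second Conv2d: (4, 56, 78, 78) -> Output: (4, 56, 39, 39)

Answer: (4, 56, 39, 39)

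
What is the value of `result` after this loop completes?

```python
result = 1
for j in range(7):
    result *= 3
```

3^7 = 2187
`result` takes the values: 1 → 3 → 9 → 27 → 81 → 243 → 729 → 2187

Answer: 2187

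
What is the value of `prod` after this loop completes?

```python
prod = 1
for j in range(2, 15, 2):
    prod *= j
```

Product of even numbers 2 to 14
`prod` takes the values: 1 → 2 → 8 → 48 → 384 → 3840 → 46080 → 645120

Answer: 645120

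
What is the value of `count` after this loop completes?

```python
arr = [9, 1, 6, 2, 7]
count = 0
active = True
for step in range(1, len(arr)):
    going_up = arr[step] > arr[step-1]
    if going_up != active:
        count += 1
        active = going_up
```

Count direction changes in [9, 1, 6, 2, 7]
`count` takes the values: 0 → 1 → 2 → 3 → 4

Answer: 4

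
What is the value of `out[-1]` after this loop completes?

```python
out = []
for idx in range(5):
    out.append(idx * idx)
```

Last element of squares 0 to 4
`out` takes the values: [] → [0] → [0, 1] → [0, 1, 4] → [0, 1, 4, 9] → [0, 1, 4, 9, 16]
So `out[-1]` = 16

Answer: 16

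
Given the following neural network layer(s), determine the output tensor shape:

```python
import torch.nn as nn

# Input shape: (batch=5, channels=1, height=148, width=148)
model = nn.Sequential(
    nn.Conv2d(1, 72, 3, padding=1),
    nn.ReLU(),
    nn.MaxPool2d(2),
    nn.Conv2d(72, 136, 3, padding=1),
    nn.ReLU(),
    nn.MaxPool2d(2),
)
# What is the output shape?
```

Input: (5, 1, 148, 148) -> after first Conv2d: (5, 72, 148, 148) -> after first MaxPool2d: (5, 72, 74, 74) -> after second Conv2d: (5, 136, 74, 74) -> Output: (5, 136, 37, 37)

Answer: (5, 136, 37, 37)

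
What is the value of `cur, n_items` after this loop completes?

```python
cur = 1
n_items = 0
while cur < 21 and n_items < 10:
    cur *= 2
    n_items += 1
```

Double until >= 21 or 10 iterations
`cur, n_items` takes the values: (1, 0) → (2, 0) → (2, 1) → (4, 1) → (4, 2) → (8, 2) → (8, 3) → (16, 3) → (16, 4) → (32, 4) → (32, 5)

Answer: 32, 5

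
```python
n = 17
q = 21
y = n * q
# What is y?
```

Trace:
`n = 17` → n = 17
`q = 21` → q = 21
`y = n * q` → y = 357
So y = 357

Answer: 357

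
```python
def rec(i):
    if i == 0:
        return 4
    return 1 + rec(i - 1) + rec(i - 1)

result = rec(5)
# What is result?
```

rec(i) = 1 + 2·rec(i-1), rec(0)=4. Closed form: (4+1)·2^5 - 1 = 159.

Answer: 159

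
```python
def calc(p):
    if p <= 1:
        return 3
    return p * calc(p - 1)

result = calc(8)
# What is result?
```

calc(8) = 8 * 7 * 6 * 5 * 4 * 3 * 2 * 3 = 120960

Answer: 120960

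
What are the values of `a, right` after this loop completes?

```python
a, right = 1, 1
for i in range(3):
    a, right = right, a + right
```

Fibonacci: after 3 iterations
`a, right` takes the values: (1, 1) → (1, 2) → (2, 3) → (3, 5)

Answer: 3, 5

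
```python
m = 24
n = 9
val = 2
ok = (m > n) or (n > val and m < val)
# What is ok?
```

Trace:
`m = 24` → m = 24
`n = 9` → n = 9
`val = 2` → val = 2
`ok = (m > n) or (n > val and m < val)` → ok = True
So ok = True

Answer: True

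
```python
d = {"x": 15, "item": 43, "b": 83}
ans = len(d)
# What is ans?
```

Trace:
`d = {"x": 15, "item": 43, "b": 83}` → d = {'x': 15, 'item': 43, 'b': 83}
`ans = len(d)` → ans = 3
So ans = 3

Answer: 3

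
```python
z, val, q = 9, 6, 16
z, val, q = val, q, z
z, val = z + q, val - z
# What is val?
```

Trace:
`z, val, q = 9, 6, 16` → z = 9; val = 6; q = 16
`z, val, q = val, q, z` → z = 6; val = 16; q = 9
`z, val = z + q, val - z` → z = 15; val = 10
So val = 10

Answer: 10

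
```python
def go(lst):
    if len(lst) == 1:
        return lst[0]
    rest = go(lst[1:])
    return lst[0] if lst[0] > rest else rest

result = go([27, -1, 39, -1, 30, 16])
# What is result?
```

Recursive max over [27, -1, 39, -1, 30, 16] = 39

Answer: 39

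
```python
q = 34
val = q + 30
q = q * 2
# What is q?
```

Trace:
`q = 34` → q = 34
`val = q + 30` → val = 64
`q = q * 2` → q = 68
So q = 68

Answer: 68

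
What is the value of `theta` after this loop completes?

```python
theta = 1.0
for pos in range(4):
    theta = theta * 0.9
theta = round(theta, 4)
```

Exponential decay: 1.0 * 0.9^4
`theta` takes the values: 1.0 → 0.9 → 0.81 → 0.729 → 0.6561

Answer: 0.6561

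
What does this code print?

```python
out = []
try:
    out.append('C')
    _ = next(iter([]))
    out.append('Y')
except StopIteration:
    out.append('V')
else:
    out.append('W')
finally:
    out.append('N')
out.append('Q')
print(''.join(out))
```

Execution trace: 'C' (try body) → 'V' (except StopIteration) → 'N' (finally) → 'Q' (after the try/except). Output: CVNQ

Answer: CVNQ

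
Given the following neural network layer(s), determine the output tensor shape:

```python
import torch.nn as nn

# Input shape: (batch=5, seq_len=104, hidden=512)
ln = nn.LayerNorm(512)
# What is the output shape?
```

Input: (5, 104, 512) -> Output: (5, 104, 512)

Answer: (5, 104, 512)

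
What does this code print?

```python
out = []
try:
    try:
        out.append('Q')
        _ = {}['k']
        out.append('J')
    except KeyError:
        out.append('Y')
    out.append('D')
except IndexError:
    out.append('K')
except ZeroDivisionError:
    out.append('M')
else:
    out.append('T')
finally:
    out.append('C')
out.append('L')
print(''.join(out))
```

Execution trace: 'Q' (inner try body) → 'Y' (inner except KeyError) → 'D' (try body, no exception) → 'T' (else) → 'C' (finally) → 'L' (after the try/except). Output: QYDTCL

Answer: QYDTCL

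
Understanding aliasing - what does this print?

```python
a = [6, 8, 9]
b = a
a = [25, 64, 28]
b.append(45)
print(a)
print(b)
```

Key concept: rebinding vs mutation: a is rebound to a new list, b still points at the original.
Step by step:
`a = [6, 8, 9]` → a = [6, 8, 9]
`b = a` → b = [6, 8, 9] (same object as a)
`a = [25, 64, 28]` → a = [25, 64, 28]
`b.append(45)` → b = [6, 8, 9, 45]
`print(a)` → prints [25, 64, 28]
`print(b)` → prints [6, 8, 9, 45]

Answer:
[25, 64, 28]
[6, 8, 9, 45]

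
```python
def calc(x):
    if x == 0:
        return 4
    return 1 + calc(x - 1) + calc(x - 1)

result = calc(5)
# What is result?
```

calc(x) = 1 + 2·calc(x-1), calc(0)=4. Closed form: (4+1)·2^5 - 1 = 159.

Answer: 159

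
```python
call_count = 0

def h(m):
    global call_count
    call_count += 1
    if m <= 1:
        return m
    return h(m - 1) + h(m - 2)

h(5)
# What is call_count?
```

Calls(m) = 1 + Calls(m-1) + Calls(m-2); Calls(0)=Calls(1)=1. For m=5 this gives 15.

Answer: 15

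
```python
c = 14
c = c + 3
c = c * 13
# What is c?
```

Trace:
`c = 14` → c = 14
`c = c + 3` → c = 17
`c = c * 13` → c = 221
So c = 221

Answer: 221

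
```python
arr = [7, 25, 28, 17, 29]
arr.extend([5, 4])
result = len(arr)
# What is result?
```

Trace:
`arr = [7, 25, 28, 17, 29]` → arr = [7, 25, 28, 17, 29]
`arr.extend([5, 4])` → arr = [7, 25, 28, 17, 29, 5, 4]
`result = len(arr)` → result = 7
So result = 7

Answer: 7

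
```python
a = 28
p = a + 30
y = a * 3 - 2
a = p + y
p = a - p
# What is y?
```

Trace:
`a = 28` → a = 28
`p = a + 30` → p = 58
`y = a * 3 - 2` → y = 82
`a = p + y` → a = 140
`p = a - p` → p = 82
So y = 82

Answer: 82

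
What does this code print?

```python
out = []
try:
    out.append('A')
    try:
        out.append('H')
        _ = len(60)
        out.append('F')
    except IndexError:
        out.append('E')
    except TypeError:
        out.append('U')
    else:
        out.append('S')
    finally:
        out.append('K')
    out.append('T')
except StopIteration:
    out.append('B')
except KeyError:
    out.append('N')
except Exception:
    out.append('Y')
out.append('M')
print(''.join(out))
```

Execution trace: 'A' (try body) → 'H' (inner try body) → 'U' (inner except TypeError) → 'K' (inner finally) → 'T' (try body, no exception) → 'M' (after the try/except). Output: AHUKTM

Answer: AHUKTM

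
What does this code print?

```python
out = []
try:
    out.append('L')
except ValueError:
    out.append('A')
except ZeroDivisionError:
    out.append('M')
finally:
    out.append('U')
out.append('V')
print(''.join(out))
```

Execution trace: 'L' (try body, no exception) → 'U' (finally) → 'V' (after the try/except). Output: LUV

Answer: LUV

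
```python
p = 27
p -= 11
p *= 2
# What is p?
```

Trace:
`p = 27` → p = 27
`p -= 11` → p = 16
`p *= 2` → p = 32
So p = 32

Answer: 32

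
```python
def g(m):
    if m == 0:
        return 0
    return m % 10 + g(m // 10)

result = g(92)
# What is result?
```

Sum of digits of 92: 2 + 9 = 11

Answer: 11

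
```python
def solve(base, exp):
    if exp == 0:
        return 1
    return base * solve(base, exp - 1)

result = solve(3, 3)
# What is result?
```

solve(3, 3) = 3 * 3 * 3 = 27

Answer: 27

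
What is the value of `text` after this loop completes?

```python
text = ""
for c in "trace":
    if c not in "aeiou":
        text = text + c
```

Remove vowels from 'trace'
`text` takes the values: "" → "t" → "tr" → "trc"

Answer: "trc"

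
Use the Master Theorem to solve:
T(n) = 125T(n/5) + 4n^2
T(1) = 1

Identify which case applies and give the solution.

a=125, b=5, f(n)=4n^2. log_5(125) = 3. Since c=2 < 3, Case 1 applies: T(n) = Θ(n^log_b(a)) = O(n^3).

Answer: O(n^3) - Case 1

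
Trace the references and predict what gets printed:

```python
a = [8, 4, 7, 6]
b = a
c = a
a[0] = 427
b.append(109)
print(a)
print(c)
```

Key concept: multiple aliases.
Step by step:
`a = [8, 4, 7, 6]` → a = [8, 4, 7, 6]
`b = a` → b = [8, 4, 7, 6] (same object as a)
`c = a` → c = [8, 4, 7, 6] (same object as a, b)
`a[0] = 427` → a = [427, 4, 7, 6] (same object as b, c); b = [427, 4, 7, 6] (same object as a, c); c = [427, 4, 7, 6] (same object as a, b)
`b.append(109)` → a = [427, 4, 7, 6, 109] (same object as b, c); b = [427, 4, 7, 6, 109] (same object as a, c); c = [427, 4, 7, 6, 109] (same object as a, b)
`print(a)` → prints [427, 4, 7, 6, 109]
`print(c)` → prints [427, 4, 7, 6, 109]

Answer:
[427, 4, 7, 6, 109]
[427, 4, 7, 6, 109]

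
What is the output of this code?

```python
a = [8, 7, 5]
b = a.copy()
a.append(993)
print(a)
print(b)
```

Key concept: list.copy() creates independent copy.
Step by step:
`a = [8, 7, 5]` → a = [8, 7, 5]
`b = a.copy()` → b = [8, 7, 5]
`a.append(993)` → a = [8, 7, 5, 993]
`print(a)` → prints [8, 7, 5, 993]
`print(b)` → prints [8, 7, 5]

Answer:
[8, 7, 5, 993]
[8, 7, 5]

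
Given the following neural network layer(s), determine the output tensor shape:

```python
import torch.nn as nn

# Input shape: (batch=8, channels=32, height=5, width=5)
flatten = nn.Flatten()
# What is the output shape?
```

Input: (8, 32, 5, 5) -> Output: (8, 800)

Answer: (8, 800)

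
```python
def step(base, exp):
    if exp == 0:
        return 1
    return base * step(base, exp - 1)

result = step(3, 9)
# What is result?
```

step(3, 9) = 3 * 3 * 3 * 3 * 3 * 3 * 3 * 3 * 3 = 19683

Answer: 19683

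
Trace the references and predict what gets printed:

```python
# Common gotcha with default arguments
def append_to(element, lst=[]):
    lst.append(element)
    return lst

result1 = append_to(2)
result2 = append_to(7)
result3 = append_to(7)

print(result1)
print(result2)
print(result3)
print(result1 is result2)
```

Key concept: mutable default argument gotcha.
Step by step:
`result1 = append_to(2)` → result1 = [2]
`result2 = append_to(7)` → result1 = [2, 7] (same object as result2); result2 = [2, 7] (same object as result1)
`result3 = append_to(7)` → result1 = [2, 7, 7] (same object as result2, result3); result2 = [2, 7, 7] (same object as result1, result3); result3 = [2, 7, 7] (same object as result1, result2)
`print(result1)` → prints [2, 7, 7]
`print(result2)` → prints [2, 7, 7]
`print(result3)` → prints [2, 7, 7]
`print(result1 is result2)` → prints True

Answer:
[2, 7, 7]
[2, 7, 7]
[2, 7, 7]
True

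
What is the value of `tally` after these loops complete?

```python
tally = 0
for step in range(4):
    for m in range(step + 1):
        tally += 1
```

Triangle: 1 + 2 + ... + 4
`tally` takes the values: 0 → 1 → 2 → 3 → 4 → 5 → 6 → 7 → 8 → 9 → 10

Answer: 10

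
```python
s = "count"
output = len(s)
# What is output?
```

Trace:
`s = "count"` → s = 'count'
`output = len(s)` → output = 5
So output = 5

Answer: 5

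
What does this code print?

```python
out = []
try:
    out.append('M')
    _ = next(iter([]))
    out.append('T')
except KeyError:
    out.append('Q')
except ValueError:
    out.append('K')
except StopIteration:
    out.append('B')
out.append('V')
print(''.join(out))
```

Execution trace: 'M' (try body) → 'B' (except StopIteration) → 'V' (after the try/except). Output: MBV

Answer: MBV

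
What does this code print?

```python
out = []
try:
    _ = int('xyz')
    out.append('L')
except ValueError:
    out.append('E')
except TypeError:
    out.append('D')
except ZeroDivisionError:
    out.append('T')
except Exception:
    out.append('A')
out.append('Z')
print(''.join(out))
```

Execution trace: 'E' (except ValueError) → 'Z' (after the try/except). Output: EZ

Answer: EZ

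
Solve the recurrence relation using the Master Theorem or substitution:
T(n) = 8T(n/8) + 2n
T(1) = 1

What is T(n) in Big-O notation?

By Master Theorem: a=8, b=8, f(n)=2n. Since log_8(8) = 1 and f(n) = Θ(n^1), Case 2 applies. T(n) = O(n log n).

Answer: O(n log n)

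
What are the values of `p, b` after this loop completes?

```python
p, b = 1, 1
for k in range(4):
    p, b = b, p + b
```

Fibonacci: after 4 iterations
`p, b` takes the values: (1, 1) → (1, 2) → (2, 3) → (3, 5) → (5, 8)

Answer: 5, 8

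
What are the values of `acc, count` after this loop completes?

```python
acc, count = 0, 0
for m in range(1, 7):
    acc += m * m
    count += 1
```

Sum of squares and count
`acc, count` takes the values: (0, 0) → (1, 0) → (1, 1) → (5, 1) → (5, 2) → (14, 2) → (14, 3) → (30, 3) → (30, 4) → (55, 4) → (55, 5) → (91, 5) → (91, 6)

Answer: 91, 6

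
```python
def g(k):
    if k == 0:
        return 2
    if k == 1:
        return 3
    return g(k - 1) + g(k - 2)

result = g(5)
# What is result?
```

Build up from base cases: g(0)=2, g(1)=3, g(2)=5, g(3)=8, g(4)=13, g(5)=21

Answer: 21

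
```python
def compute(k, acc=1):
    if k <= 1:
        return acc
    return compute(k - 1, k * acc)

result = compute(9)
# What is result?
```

Accumulator trace (n, acc): (9, 1) -> (8, 9) -> (7, 72) -> (6, 504) -> (5, 3024) -> (4, 15120) -> (3, 60480) -> (2, 181440) -> (1, 362880) -> return 362880

Answer: 362880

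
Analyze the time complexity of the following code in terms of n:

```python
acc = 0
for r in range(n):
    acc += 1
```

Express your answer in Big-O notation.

Each loop level contributes: n. Multiplying the contributions gives O(n).

Answer: O(n)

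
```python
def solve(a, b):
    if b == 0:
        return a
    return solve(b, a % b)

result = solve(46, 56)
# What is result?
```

solve(46, 56) -> solve(56, 46) -> solve(46, 10) -> solve(10, 6) -> solve(6, 4) -> solve(4, 2) -> solve(2, 0) -> 2

Answer: 2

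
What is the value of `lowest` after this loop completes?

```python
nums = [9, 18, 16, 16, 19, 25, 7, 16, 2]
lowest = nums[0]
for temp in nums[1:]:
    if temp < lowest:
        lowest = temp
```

Minimum of [9, 18, 16, 16, 19, 25, 7, 16, 2]
`lowest` takes the values: 9 → 7 → 2

Answer: 2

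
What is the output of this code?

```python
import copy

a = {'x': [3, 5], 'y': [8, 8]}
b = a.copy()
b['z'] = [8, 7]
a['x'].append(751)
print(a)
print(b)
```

Key concept: shallow copy of dict with mutable values.
Step by step:
`a = {'x': [3, 5], 'y': [8, 8]}` → a = {'x': [3, 5], 'y': [8, 8]}
`b = a.copy()` → b = {'x': [3, 5], 'y': [8, 8]}
`b['z'] = [8, 7]` → b = {'x': [3, 5], 'y': [8, 8], 'z': [8, 7]}
`a['x'].append(751)` → a = {'x': [3, 5, 751], 'y': [8, 8]}; b = {'x': [3, 5, 751], 'y': [8, 8], 'z': [8, 7]}
`print(a)` → prints {'x': [3, 5, 751], 'y': [8, 8]}
`print(b)` → prints {'x': [3, 5, 751], 'y': [8, 8], 'z': [8, 7]}

Answer:
{'x': [3, 5, 751], 'y': [8, 8]}
{'x': [3, 5, 751], 'y': [8, 8], 'z': [8, 7]}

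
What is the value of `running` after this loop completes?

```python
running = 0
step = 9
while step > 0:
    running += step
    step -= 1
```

Sum 9 down to 1
`running` takes the values: 0 → 9 → 17 → 24 → 30 → 35 → 39 → 42 → 44 → 45

Answer: 45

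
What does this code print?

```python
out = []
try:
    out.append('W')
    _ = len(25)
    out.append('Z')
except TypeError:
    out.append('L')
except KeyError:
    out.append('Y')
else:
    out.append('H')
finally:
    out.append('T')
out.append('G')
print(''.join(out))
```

Execution trace: 'W' (try body) → 'L' (except TypeError) → 'T' (finally) → 'G' (after the try/except). Output: WLTG

Answer: WLTG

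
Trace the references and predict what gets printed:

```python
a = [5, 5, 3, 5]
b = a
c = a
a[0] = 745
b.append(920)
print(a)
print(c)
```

Key concept: multiple aliases.
Step by step:
`a = [5, 5, 3, 5]` → a = [5, 5, 3, 5]
`b = a` → b = [5, 5, 3, 5] (same object as a)
`c = a` → c = [5, 5, 3, 5] (same object as a, b)
`a[0] = 745` → a = [745, 5, 3, 5] (same object as b, c); b = [745, 5, 3, 5] (same object as a, c); c = [745, 5, 3, 5] (same object as a, b)
`b.append(920)` → a = [745, 5, 3, 5, 920] (same object as b, c); b = [745, 5, 3, 5, 920] (same object as a, c); c = [745, 5, 3, 5, 920] (same object as a, b)
`print(a)` → prints [745, 5, 3, 5, 920]
`print(c)` → prints [745, 5, 3, 5, 920]

Answer:
[745, 5, 3, 5, 920]
[745, 5, 3, 5, 920]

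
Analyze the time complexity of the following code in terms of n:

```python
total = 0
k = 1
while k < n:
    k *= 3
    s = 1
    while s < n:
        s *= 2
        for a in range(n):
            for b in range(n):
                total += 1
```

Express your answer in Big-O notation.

Each loop level contributes: log n × log n × n × n. Multiplying the contributions gives O(n^2 log² n).

Answer: O(n^2 log² n)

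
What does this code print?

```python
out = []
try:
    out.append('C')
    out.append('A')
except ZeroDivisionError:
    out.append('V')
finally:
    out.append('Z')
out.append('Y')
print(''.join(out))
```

Execution trace: 'C' (try body) → 'A' (try body, no exception) → 'Z' (finally) → 'Y' (after the try/except). Output: CAZY

Answer: CAZY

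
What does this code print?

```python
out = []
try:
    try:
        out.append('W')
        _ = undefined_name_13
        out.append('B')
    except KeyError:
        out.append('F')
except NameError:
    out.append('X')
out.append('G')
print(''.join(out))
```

Execution trace: 'W' (inner try body) → 'X' (outer except NameError) → 'G' (after the try/except). Output: WXG

Answer: WXG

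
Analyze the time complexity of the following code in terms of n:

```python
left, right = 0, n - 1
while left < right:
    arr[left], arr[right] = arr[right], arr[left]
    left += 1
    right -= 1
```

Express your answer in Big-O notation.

This is In-place array reversal. Time complexity: O(n).

Answer: O(n)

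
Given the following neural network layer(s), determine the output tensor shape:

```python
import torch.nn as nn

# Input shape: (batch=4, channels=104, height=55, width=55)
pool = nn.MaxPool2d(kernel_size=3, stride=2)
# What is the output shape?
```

Input: (4, 104, 55, 55) -> Output: (4, 104, 27, 27)

Answer: (4, 104, 27, 27)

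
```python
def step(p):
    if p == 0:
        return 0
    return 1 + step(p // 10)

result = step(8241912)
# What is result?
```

Count of digits of 8241912: 7

Answer: 7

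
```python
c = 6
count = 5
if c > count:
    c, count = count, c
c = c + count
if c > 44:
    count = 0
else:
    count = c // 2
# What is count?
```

Trace:
`c = 6` → c = 6
`count = 5` → count = 5
`if c > count: ...` → c > count is True → c = 5; count = 6
`c = c + count` → c = 11
`if c > 44: ...` → c > 44 is False, take else branch → count = 5
So count = 5

Answer: 5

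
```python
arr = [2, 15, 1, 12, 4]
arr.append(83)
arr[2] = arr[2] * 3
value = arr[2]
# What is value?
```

Trace:
`arr = [2, 15, 1, 12, 4]` → arr = [2, 15, 1, 12, 4]
`arr.append(83)` → arr = [2, 15, 1, 12, 4, 83]
`arr[2] = arr[2] * 3` → arr = [2, 15, 3, 12, 4, 83]
`value = arr[2]` → value = 3
So value = 3

Answer: 3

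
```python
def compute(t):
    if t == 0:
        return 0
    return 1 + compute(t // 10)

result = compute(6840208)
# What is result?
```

Count of digits of 6840208: 7

Answer: 7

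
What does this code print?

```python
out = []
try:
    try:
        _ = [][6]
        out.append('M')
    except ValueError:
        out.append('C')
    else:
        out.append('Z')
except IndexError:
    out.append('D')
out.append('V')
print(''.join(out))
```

Execution trace: 'D' (outer except IndexError) → 'V' (after the try/except). Output: DV

Answer: DV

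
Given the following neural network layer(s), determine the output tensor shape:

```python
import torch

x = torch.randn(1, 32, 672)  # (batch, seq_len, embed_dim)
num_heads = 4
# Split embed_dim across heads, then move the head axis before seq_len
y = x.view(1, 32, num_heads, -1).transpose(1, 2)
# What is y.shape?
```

Input: (1, 32, 672) -> head_dim = 672 // 4 = 168; after view: (1, 32, 4, 168) -> after transpose(1, 2): (1, 4, 32, 168) -> Output: (1, 4, 32, 168)

Answer: (1, 4, 32, 168)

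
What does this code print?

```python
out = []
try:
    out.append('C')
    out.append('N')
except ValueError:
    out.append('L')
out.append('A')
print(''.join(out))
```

Execution trace: 'C' (try body) → 'N' (try body, no exception) → 'A' (after the try/except). Output: CNA

Answer: CNA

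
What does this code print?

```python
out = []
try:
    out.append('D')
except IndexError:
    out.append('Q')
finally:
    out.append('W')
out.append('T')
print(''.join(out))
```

Execution trace: 'D' (try body, no exception) → 'W' (finally) → 'T' (after the try/except). Output: DWT

Answer: DWT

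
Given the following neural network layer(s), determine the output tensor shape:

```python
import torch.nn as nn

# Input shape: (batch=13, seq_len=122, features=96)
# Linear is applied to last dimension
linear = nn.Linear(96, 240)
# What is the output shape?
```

Input: (13, 122, 96) -> Output: (13, 122, 240)

Answer: (13, 122, 240)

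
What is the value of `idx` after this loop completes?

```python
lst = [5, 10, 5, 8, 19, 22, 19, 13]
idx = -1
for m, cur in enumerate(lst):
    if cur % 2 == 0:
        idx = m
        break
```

First even number index in [5, 10, 5, 8, 19, 22, 19, 13]
`idx` takes the values: -1 → 1

Answer: 1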